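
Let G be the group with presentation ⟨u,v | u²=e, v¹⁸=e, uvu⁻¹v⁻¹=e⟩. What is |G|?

Enumerate words in the generators, reducing via the relations: the distinct elements are
  {e, u, v, uv, v², v³, v⁴, v⁵, v⁶, v⁷, v⁸, v⁹, uv², uv³, uv⁴, uv⁵, uv⁶, uv⁷, uv⁸, uv⁹, v¹², v¹³, v¹¹, v¹⁰, v¹⁴, v¹⁵, v¹⁶, v¹⁷, uv¹², uv¹³, uv¹¹, uv¹⁰, uv¹⁴, uv¹⁵, uv¹⁶, uv¹⁷}.
No further products give new elements, so |G| = 36.

Answer: 36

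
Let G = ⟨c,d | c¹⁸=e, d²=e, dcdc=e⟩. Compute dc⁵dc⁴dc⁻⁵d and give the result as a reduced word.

Multiply left to right, reducing at each step:
  d · c⁵ = c¹³d
  (c¹³d) · d = c¹³
  (c¹³) · c⁴ = c¹⁷
  (c¹⁷) · d = c¹⁷d
  (c¹⁷d) · c⁻⁵ = c⁴d
  (c⁴d) · d = c⁴

Answer: c⁴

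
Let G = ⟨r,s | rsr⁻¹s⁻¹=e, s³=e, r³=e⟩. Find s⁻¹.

The order of s is 3 (smallest k with sᵏ = e), so s⁻¹ = s² = s².
Check: s · (s²) → s · s² = e, giving e as required.

Answer: s²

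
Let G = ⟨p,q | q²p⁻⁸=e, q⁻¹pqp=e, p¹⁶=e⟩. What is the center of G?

An element z ∈ Z(G) iff z commutes with every generator.
For example p⁸ is central: (p⁸)·p = p⁹ = p·(p⁸); (p⁸)·q = q⁻¹ = q·(p⁸).
Whereas p ∉ Z(G) since p·q = pq ≠ p⁷q⁻¹ = q·p.
Checking each of the 32 elements this way gives Z(G) = {e, p⁸}, of order 2.

Answer: {e, p⁸}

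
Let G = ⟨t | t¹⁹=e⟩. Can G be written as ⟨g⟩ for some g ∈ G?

|G| = 19. The element t has order 19 (its powers give 19 distinct elements), so ⟨t⟩ = G and G is cyclic.

Answer: Yes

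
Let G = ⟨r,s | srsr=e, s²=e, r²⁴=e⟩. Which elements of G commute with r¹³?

⟨r¹³⟩ ⊆ C_G(r¹³) since powers of r¹³ commute with r¹³; so |C_G(r¹³)| ≥ |⟨r¹³⟩| = 24.
By orbit–stabilizer, |C_G(r¹³)| = |G| / |conj. class of r¹³| = 48 / 2 = 24.
The 24 elements commuting with r¹³ are {e, r, r², r³, r⁴, r⁵, r⁶, r⁷, r⁸, r⁹, r¹⁰, r¹¹, r¹², r¹³, r¹⁴, r¹⁵, r¹⁶, r¹⁷, r¹⁸, r¹⁹, r²⁰, r²¹, r²², r²³}.

Answer: {e, r, r², r³, r⁴, r⁵, r⁶, r⁷, r⁸, r⁹, r¹⁰, r¹¹, r¹², r¹³, r¹⁴, r¹⁵, r¹⁶, r¹⁷, r¹⁸, r¹⁹, r²⁰, r²¹, r²², r²³}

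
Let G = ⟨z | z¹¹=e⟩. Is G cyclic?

|G| = 11. The element z has order 11 (its powers give 11 distinct elements), so ⟨z⟩ = G and G is cyclic.

Answer: Yes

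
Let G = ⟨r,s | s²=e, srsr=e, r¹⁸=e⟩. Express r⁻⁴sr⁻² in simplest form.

Multiply left to right, reducing at each step:
  (r¹⁴) · s = r¹⁴s
  (r¹⁴s) · r⁻² = r¹⁶s

Answer: r¹⁶s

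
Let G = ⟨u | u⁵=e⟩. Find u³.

Compute successive powers of u, reducing at each step:
  u²: u · u = u²
  u³: (u²) · u = u³

Answer: u³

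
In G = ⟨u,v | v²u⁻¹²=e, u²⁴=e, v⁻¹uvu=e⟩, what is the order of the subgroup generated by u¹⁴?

|⟨u¹⁴⟩| equals the order of u¹⁴. Compute successive powers until reaching e:
  (u¹⁴)¹ = u¹⁴, (u¹⁴)² = u⁴, (u¹⁴)³ = u¹⁸, (u¹⁴)⁴ = u⁸, (u¹⁴)⁵ = u²², (u¹⁴)⁶ = u¹², (u¹⁴)⁷ = u², (u¹⁴)⁸ = u¹⁶, (u¹⁴)⁹ = u⁶, (u¹⁴)¹⁰ = u²⁰, (u¹⁴)¹¹ = u¹⁰, (u¹⁴)¹² = e.
The smallest positive k with (u¹⁴)ᵏ = e is 12, so |⟨u¹⁴⟩| = 12.

Answer: 12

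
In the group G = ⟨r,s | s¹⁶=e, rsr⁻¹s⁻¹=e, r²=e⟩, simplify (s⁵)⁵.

Compute successive powers of (s⁵), reducing at each step:
  (s⁵)²: (s⁵) · s⁵ = s¹⁰
  (s⁵)³: (s¹⁰) · s⁵ = s¹⁵
  (s⁵)⁴: (s¹⁵) · s⁵ = s⁴
  (s⁵)⁵: (s⁴) · s⁵ = s⁹

Answer: s⁹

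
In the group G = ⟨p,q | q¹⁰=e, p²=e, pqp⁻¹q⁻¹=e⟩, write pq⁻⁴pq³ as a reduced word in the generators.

Multiply left to right, reducing at each step:
  p · q⁻⁴ = pq⁶
  (pq⁶) · p = q⁶
  (q⁶) · q³ = q⁹

Answer: q⁹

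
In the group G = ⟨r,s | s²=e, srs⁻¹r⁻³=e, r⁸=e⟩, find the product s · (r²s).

Compute s · (r²s) by multiplying left to right and reducing via the relations at each step:
  s · r² = r⁶s
  (r⁶s) · s = r⁶

Answer: r⁶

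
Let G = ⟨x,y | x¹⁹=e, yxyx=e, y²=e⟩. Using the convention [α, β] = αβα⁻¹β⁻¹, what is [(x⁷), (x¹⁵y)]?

[(x⁷), (x¹⁵y)] = (x⁷)·(x¹⁵y)·(x⁷)⁻¹·(x¹⁵y)⁻¹.
  (x⁷) · (x¹⁵y) = x³y
  (x³y) · (x¹²) = x¹⁰y
  (x¹⁰y) · (x¹⁵y) = x¹⁴

Answer: x¹⁴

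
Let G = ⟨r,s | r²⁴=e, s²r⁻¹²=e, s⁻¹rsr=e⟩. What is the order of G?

Enumerate words in the generators, reducing via the relations: the distinct elements are
  {e, r, s, rs, r², r³, r⁴, r⁵, r⁶, r⁷, r⁸, r⁹, r²s, r²², r²³, r²¹, r²⁰, r³s, r¹², r¹³, r¹¹, r¹⁰, r¹⁴, r¹⁵, r¹⁶, r¹⁷, r¹⁸, r¹⁹, r⁴s, r⁵s, r⁶s, r⁷s, r⁸s, r⁹s, s⁻¹, rs⁻¹, r¹¹s, r¹⁰s, r²s⁻¹, r³s⁻¹, r⁴s⁻¹, r⁵s⁻¹, r⁶s⁻¹, r⁷s⁻¹, r⁸s⁻¹, r⁹s⁻¹, r¹¹s⁻¹, r¹⁰s⁻¹}.
No further products give new elements, so |G| = 48.

Answer: 48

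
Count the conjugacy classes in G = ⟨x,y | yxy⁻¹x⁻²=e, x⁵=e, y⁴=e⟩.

The conjugacy classes (representative and size) are:
  [e] (size 1), [x⁴] (size 4), [x²y] (size 5), [y²] (size 5), [x³y³] (size 5).
Class equation: 1 + 4 + 5 + 5 + 5 = 20 = |G|. So G has 5 conjugacy classes.

Answer: 5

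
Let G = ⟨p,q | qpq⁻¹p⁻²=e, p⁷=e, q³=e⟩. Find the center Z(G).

An element z ∈ Z(G) iff z commutes with every generator.
For example e is central: e·p = p = p·e; e·q = q = q·e.
Whereas p ∉ Z(G) since p·q = pq ≠ p²q = q·p.
Checking each of the 21 elements this way gives Z(G) = {e}, of order 1.

Answer: {e}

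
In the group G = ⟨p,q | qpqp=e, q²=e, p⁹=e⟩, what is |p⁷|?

Compute successive powers until reaching e:
  (p⁷)¹ = p⁷, (p⁷)² = p⁵, (p⁷)³ = p³, (p⁷)⁴ = p, (p⁷)⁵ = p⁸, (p⁷)⁶ = p⁶, (p⁷)⁷ = p⁴, (p⁷)⁸ = p², (p⁷)⁹ = e.
The smallest positive k with (p⁷)ᵏ = e is 9.

Answer: 9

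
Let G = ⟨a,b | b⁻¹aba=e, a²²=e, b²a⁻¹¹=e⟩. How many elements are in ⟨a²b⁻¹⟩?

|⟨a²b⁻¹⟩| equals the order of a²b⁻¹. Compute successive powers until reaching e:
  (a²b⁻¹)¹ = a²b⁻¹, (a²b⁻¹)² = a¹¹, (a²b⁻¹)³ = a²b, (a²b⁻¹)⁴ = e.
The smallest positive k with (a²b⁻¹)ᵏ = e is 4, so |⟨a²b⁻¹⟩| = 4.

Answer: 4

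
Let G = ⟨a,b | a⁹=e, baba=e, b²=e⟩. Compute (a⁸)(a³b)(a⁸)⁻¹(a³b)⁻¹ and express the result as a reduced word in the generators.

[(a⁸), (a³b)] = (a⁸)·(a³b)·(a⁸)⁻¹·(a³b)⁻¹.
  (a⁸) · (a³b) = a²b
  (a²b) · a = ab
  (ab) · (a³b) = a⁷

Answer: a⁷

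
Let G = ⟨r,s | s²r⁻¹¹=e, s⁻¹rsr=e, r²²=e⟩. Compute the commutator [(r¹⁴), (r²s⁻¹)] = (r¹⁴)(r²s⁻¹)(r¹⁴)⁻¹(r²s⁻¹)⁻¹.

[(r¹⁴), (r²s⁻¹)] = (r¹⁴)·(r²s⁻¹)·(r¹⁴)⁻¹·(r²s⁻¹)⁻¹.
  (r¹⁴) · (r²s⁻¹) = r⁵s
  (r⁵s) · (r⁸) = r⁸s⁻¹
  (r⁸s⁻¹) · (r²s) = r⁶

Answer: r⁶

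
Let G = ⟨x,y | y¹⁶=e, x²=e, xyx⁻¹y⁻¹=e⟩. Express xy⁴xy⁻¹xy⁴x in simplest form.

Multiply left to right, reducing at each step:
  x · y⁴ = xy⁴
  (xy⁴) · x = y⁴
  (y⁴) · y⁻¹ = y³
  (y³) · x = xy³
  (xy³) · y⁴ = xy⁷
  (xy⁷) · x = y⁷

Answer: y⁷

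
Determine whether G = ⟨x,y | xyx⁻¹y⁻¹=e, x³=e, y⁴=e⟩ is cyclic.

|G| = 12. The element xy has order 12 (its powers give 12 distinct elements), so ⟨xy⟩ = G and G is cyclic.

Answer: Yes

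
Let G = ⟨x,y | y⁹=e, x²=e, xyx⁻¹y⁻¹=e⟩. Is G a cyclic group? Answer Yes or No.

|G| = 18. The element xy has order 18 (its powers give 18 distinct elements), so ⟨xy⟩ = G and G is cyclic.

Answer: Yes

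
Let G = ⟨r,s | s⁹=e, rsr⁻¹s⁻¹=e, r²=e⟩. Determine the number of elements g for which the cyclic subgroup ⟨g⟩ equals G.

G is cyclic of order 18. An element generates G iff its order is 18, and a cyclic group of order 18 has exactly φ(18) = 6 such elements.

Answer: 6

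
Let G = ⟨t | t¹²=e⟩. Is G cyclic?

|G| = 12. The element t has order 12 (its powers give 12 distinct elements), so ⟨t⟩ = G and G is cyclic.

Answer: Yes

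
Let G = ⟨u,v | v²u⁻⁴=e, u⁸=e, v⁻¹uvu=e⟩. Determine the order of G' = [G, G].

G' = [G, G] is generated by all commutators. The generator-pair commutators are: [u, v] = u².
The subgroup they normally generate is {e, u², u⁴, u⁶}, of order 4.
Check: |G/G'| = 16/4 = 4 is the order of the abelianisation.

Answer: 4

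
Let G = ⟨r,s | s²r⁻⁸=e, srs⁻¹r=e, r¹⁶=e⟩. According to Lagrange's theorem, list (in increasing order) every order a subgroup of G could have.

|G| = 32 = 2⁵. By Lagrange's theorem the order of any subgroup divides 32; the divisors of 32 are 1, 2, 4, 8, 16, 32.

Answer: 1, 2, 4, 8, 16, 32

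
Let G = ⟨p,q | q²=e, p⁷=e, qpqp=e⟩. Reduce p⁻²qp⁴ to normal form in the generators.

Multiply left to right, reducing at each step:
  (p⁵) · q = p⁵q
  (p⁵q) · p⁴ = pq

Answer: pq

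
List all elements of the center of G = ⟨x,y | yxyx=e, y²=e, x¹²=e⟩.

An element z ∈ Z(G) iff z commutes with every generator.
For example x⁶ is central: (x⁶)·x = x⁷ = x·(x⁶); (x⁶)·y = x⁶y = y·(x⁶).
Whereas x ∉ Z(G) since x·y = xy ≠ x¹¹y = y·x.
Checking each of the 24 elements this way gives Z(G) = {e, x⁶}, of order 2.

Answer: {e, x⁶}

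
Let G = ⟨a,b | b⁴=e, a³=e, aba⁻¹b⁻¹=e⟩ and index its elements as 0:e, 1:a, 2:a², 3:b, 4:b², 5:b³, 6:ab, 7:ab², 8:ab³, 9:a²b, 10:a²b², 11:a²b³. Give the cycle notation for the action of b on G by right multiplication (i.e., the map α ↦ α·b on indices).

(0 3 4 5)(1 6 7 8)(2 9 10 11)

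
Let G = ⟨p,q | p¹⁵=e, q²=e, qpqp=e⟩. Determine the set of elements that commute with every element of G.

An element z ∈ Z(G) iff z commutes with every generator.
For example e is central: e·p = p = p·e; e·q = q = q·e.
Whereas p ∉ Z(G) since p·q = pq ≠ p¹⁴q = q·p.
Checking each of the 30 elements this way gives Z(G) = {e}, of order 1.

Answer: {e}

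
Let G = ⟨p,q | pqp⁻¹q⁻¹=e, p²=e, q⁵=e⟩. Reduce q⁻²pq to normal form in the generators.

Multiply left to right, reducing at each step:
  (q³) · p = pq³
  (pq³) · q = pq⁴

Answer: pq⁴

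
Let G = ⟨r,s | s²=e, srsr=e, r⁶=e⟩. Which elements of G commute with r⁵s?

⟨r⁵s⟩ ⊆ C_G(r⁵s) since powers of r⁵s commute with r⁵s; so |C_G(r⁵s)| ≥ |⟨r⁵s⟩| = 2.
By orbit–stabilizer, |C_G(r⁵s)| = |G| / |conj. class of r⁵s| = 12 / 3 = 4.
The 4 elements commuting with r⁵s are {e, r³, r⁵s, r²s}.

Answer: {e, r³, r⁵s, r²s}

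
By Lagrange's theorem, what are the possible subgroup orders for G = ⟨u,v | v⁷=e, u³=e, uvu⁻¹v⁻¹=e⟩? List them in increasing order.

|G| = 21 = 3 · 7. By Lagrange's theorem the order of any subgroup divides 21; the divisors of 21 are 1, 3, 7, 21.

Answer: 1, 3, 7, 21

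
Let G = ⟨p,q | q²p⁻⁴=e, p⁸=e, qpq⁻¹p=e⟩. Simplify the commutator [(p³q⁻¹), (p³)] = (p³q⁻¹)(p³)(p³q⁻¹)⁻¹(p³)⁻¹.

[(p³q⁻¹), (p³)] = (p³q⁻¹)·(p³)·(p³q⁻¹)⁻¹·(p³)⁻¹.
  (p³q⁻¹) · (p³) = q⁻¹
  (q⁻¹) · (p³q) = p⁵
  (p⁵) · (p⁵) = p²

Answer: p²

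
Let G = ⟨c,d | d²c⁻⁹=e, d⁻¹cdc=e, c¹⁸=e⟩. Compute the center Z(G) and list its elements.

An element z ∈ Z(G) iff z commutes with every generator.
For example c⁹ is central: (c⁹)·c = c¹⁰ = c·(c⁹); (c⁹)·d = d⁻¹ = d·(c⁹).
Whereas c ∉ Z(G) since c·d = cd ≠ c⁸d⁻¹ = d·c.
Checking each of the 36 elements this way gives Z(G) = {e, c⁹}, of order 2.

Answer: {e, c⁹}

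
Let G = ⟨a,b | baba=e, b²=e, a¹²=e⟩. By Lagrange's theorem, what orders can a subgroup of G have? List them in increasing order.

|G| = 24 = 2³ · 3. By Lagrange's theorem the order of any subgroup divides 24; the divisors of 24 are 1, 2, 3, 4, 6, 8, 12, 24.

Answer: 1, 2, 3, 4, 6, 8, 12, 24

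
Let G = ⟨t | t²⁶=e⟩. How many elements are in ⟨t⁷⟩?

|⟨t⁷⟩| equals the order of t⁷. Compute successive powers until reaching e:
  (t⁷)¹ = t⁷, (t⁷)² = t¹⁴, (t⁷)³ = t²¹, (t⁷)⁴ = t², (t⁷)⁵ = t⁹, (t⁷)⁶ = t¹⁶, (t⁷)⁷ = t²³, (t⁷)⁸ = t⁴, (t⁷)⁹ = t¹¹, (t⁷)¹⁰ = t¹⁸, (t⁷)¹¹ = t²⁵, (t⁷)¹² = t⁶, (t⁷)¹³ = t¹³, (t⁷)¹⁴ = t²⁰, (t⁷)¹⁵ = t, (t⁷)¹⁶ = t⁸, (t⁷)¹⁷ = t¹⁵, (t⁷)¹⁸ = t²², (t⁷)¹⁹ = t³, (t⁷)²⁰ = t¹⁰, (t⁷)²¹ = t¹⁷, (t⁷)²² = t²⁴, (t⁷)²³ = t⁵, (t⁷)²⁴ = t¹², (t⁷)²⁵ = t¹⁹, (t⁷)²⁶ = e.
The smallest positive k with (t⁷)ᵏ = e is 26, so |⟨t⁷⟩| = 26.

Answer: 26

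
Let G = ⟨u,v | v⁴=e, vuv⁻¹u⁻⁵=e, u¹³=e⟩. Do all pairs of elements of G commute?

u·v = uv but v·u = u⁵v, so u·v ≠ v·u and G is not abelian.

Answer: No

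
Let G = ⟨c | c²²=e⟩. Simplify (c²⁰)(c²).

Compute (c²⁰) · (c²) by multiplying left to right and reducing via the relations at each step:
  (c²⁰) · c² = e

Answer: e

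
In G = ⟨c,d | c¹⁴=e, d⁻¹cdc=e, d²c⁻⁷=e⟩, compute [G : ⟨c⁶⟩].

First find ord(c⁶) by computing successive powers:
  (c⁶)¹ = c⁶, (c⁶)² = c¹², (c⁶)³ = c⁴, (c⁶)⁴ = c¹⁰, (c⁶)⁵ = c², (c⁶)⁶ = c⁸, (c⁶)⁷ = e.
So |⟨c⁶⟩| = ord(c⁶) = 7. With |G| = 28, by Lagrange [G : ⟨c⁶⟩] = 28/7 = 4.

Answer: 4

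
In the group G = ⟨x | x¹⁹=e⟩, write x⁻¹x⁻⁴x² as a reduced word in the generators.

Multiply left to right, reducing at each step:
  (x¹⁸) · x⁻⁴ = x¹⁴
  (x¹⁴) · x² = x¹⁶

Answer: x¹⁶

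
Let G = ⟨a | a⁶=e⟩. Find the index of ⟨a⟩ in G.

First find ord(a) by computing successive powers:
  a¹ = a, a² = a², a³ = a³, a⁴ = a⁴, a⁵ = a⁵, a⁶ = e.
So |⟨a⟩| = ord(a) = 6. With |G| = 6, by Lagrange [G : ⟨a⟩] = 6/6 = 1.

Answer: 1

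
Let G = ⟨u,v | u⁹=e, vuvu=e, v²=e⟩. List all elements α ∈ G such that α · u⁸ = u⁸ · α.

⟨u⁸⟩ ⊆ C_G(u⁸) since powers of u⁸ commute with u⁸; so |C_G(u⁸)| ≥ |⟨u⁸⟩| = 9.
By orbit–stabilizer, |C_G(u⁸)| = |G| / |conj. class of u⁸| = 18 / 2 = 9.
The 9 elements commuting with u⁸ are {e, u, u², u³, u⁴, u⁵, u⁶, u⁷, u⁸}.

Answer: {e, u, u², u³, u⁴, u⁵, u⁶, u⁷, u⁸}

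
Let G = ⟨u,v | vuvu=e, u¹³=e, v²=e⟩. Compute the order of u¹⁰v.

Compute successive powers until reaching e:
  (u¹⁰v)¹ = u¹⁰v, (u¹⁰v)² = e.
The smallest positive k with (u¹⁰v)ᵏ = e is 2.

Answer: 2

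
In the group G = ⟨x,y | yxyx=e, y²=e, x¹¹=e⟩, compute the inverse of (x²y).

The order of (x²y) is 2 (smallest k with (x²y)ᵏ = e), so (x²y)⁻¹ = (x²y)¹ = x²y.
Check: (x²y) · (x²y) → (x²y) · x² = y;   y · y = e, giving e as required.

Answer: x²y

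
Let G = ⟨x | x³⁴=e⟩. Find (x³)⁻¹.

The order of (x³) is 34 (smallest k with (x³)ᵏ = e), so (x³)⁻¹ = (x³)³³ = x³¹.
Check: (x³) · (x³¹) → (x³) · x³¹ = e, giving e as required.

Answer: x³¹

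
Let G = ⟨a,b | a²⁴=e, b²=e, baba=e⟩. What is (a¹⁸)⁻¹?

The order of (a¹⁸) is 4 (smallest k with (a¹⁸)ᵏ = e), so (a¹⁸)⁻¹ = (a¹⁸)³ = a⁶.
Check: (a¹⁸) · (a⁶) → (a¹⁸) · a⁶ = e, giving e as required.

Answer: a⁶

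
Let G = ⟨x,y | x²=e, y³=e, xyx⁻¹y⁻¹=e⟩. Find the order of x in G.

Compute successive powers until reaching e:
  x¹ = x, x² = e.
The smallest positive k with xᵏ = e is 2.

Answer: 2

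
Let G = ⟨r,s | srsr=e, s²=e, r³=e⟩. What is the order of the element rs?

Compute successive powers until reaching e:
  (rs)¹ = rs, (rs)² = e.
The smallest positive k with (rs)ᵏ = e is 2.

Answer: 2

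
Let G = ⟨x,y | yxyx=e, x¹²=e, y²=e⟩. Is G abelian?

x·y = xy but y·x = x¹¹y, so x·y ≠ y·x and G is not abelian.

Answer: No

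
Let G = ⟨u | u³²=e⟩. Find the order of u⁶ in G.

Compute successive powers until reaching e:
  (u⁶)¹ = u⁶, (u⁶)² = u¹², (u⁶)³ = u¹⁸, (u⁶)⁴ = u²⁴, (u⁶)⁵ = u³⁰, (u⁶)⁶ = u⁴, (u⁶)⁷ = u¹⁰, (u⁶)⁸ = u¹⁶, (u⁶)⁹ = u²², (u⁶)¹⁰ = u²⁸, (u⁶)¹¹ = u², (u⁶)¹² = u⁸, (u⁶)¹³ = u¹⁴, (u⁶)¹⁴ = u²⁰, (u⁶)¹⁵ = u²⁶, (u⁶)¹⁶ = e.
The smallest positive k with (u⁶)ᵏ = e is 16.

Answer: 16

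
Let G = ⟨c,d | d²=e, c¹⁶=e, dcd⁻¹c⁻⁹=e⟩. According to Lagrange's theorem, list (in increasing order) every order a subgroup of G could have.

|G| = 32 = 2⁵. By Lagrange's theorem the order of any subgroup divides 32; the divisors of 32 are 1, 2, 4, 8, 16, 32.

Answer: 1, 2, 4, 8, 16, 32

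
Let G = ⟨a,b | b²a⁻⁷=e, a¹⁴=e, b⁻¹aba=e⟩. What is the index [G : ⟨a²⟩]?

First find ord(a²) by computing successive powers:
  (a²)¹ = a², (a²)² = a⁴, (a²)³ = a⁶, (a²)⁴ = a⁸, (a²)⁵ = a¹⁰, (a²)⁶ = a¹², (a²)⁷ = e.
So |⟨a²⟩| = ord(a²) = 7. With |G| = 28, by Lagrange [G : ⟨a²⟩] = 28/7 = 4.

Answer: 4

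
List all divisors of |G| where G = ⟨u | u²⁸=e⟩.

|G| = 28 = 2² · 7. By Lagrange's theorem the order of any subgroup divides 28; the divisors of 28 are 1, 2, 4, 7, 14, 28.

Answer: 1, 2, 4, 7, 14, 28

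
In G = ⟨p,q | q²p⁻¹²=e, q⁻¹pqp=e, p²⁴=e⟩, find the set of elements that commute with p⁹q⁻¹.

⟨p⁹q⁻¹⟩ ⊆ C_G(p⁹q⁻¹) since powers of p⁹q⁻¹ commute with p⁹q⁻¹; so |C_G(p⁹q⁻¹)| ≥ |⟨p⁹q⁻¹⟩| = 4.
By orbit–stabilizer, |C_G(p⁹q⁻¹)| = |G| / |conj. class of p⁹q⁻¹| = 48 / 12 = 4.
The 4 elements commuting with p⁹q⁻¹ are {e, p¹², p⁹q, p⁹q⁻¹}.

Answer: {e, p¹², p⁹q, p⁹q⁻¹}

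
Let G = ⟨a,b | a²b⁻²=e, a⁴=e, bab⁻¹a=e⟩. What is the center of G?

An element z ∈ Z(G) iff z commutes with every generator.
For example a² is central: (a²)·a = a³ = a·(a²); (a²)·b = b⁻¹ = b·(a²).
Whereas a ∉ Z(G) since a·b = ab ≠ ab⁻¹ = b·a.
Checking each of the 8 elements this way gives Z(G) = {e, a²}, of order 2.

Answer: {e, a²}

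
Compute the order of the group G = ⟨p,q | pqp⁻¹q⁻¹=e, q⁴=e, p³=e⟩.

Enumerate words in the generators, reducing via the relations: the distinct elements are
  {e, p, q, pq, p², q², q³, pq², pq³, p²q, p²q², p²q³}.
No further products give new elements, so |G| = 12.

Answer: 12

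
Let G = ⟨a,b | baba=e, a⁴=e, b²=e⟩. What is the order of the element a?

Compute successive powers until reaching e:
  a¹ = a, a² = a², a³ = a³, a⁴ = e.
The smallest positive k with aᵏ = e is 4.

Answer: 4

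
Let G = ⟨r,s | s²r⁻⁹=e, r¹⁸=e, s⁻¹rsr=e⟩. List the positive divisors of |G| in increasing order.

|G| = 36 = 2² · 3². By Lagrange's theorem the order of any subgroup divides 36; the divisors of 36 are 1, 2, 3, 4, 6, 9, 12, 18, 36.

Answer: 1, 2, 3, 4, 6, 9, 12, 18, 36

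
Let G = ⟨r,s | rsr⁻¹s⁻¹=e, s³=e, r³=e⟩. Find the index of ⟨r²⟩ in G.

First find ord(r²) by computing successive powers:
  (r²)¹ = r², (r²)² = r, (r²)³ = e.
So |⟨r²⟩| = ord(r²) = 3. With |G| = 9, by Lagrange [G : ⟨r²⟩] = 9/3 = 3.

Answer: 3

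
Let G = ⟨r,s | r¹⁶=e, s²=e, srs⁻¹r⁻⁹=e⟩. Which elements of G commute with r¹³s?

⟨r¹³s⟩ ⊆ C_G(r¹³s) since powers of r¹³s commute with r¹³s; so |C_G(r¹³s)| ≥ |⟨r¹³s⟩| = 16.
By orbit–stabilizer, |C_G(r¹³s)| = |G| / |conj. class of r¹³s| = 32 / 2 = 16.
The 16 elements commuting with r¹³s are {e, r², r⁴, r⁶, r⁸, r¹⁰, r¹², r¹⁴, r⁹s, rs, r¹¹s, r³s, r¹³s, r⁵s, r¹⁵s, r⁷s}.

Answer: {e, r², r⁴, r⁶, r⁸, r¹⁰, r¹², r¹⁴, r⁹s, rs, r¹¹s, r³s, r¹³s, r⁵s, r¹⁵s, r⁷s}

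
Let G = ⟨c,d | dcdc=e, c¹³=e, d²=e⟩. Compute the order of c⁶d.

Compute successive powers until reaching e:
  (c⁶d)¹ = c⁶d, (c⁶d)² = e.
The smallest positive k with (c⁶d)ᵏ = e is 2.

Answer: 2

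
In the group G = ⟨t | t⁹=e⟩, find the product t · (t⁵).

Compute t · (t⁵) by multiplying left to right and reducing via the relations at each step:
  t · t⁵ = t⁶

Answer: t⁶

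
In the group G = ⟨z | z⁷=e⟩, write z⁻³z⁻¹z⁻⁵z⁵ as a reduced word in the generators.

Multiply left to right, reducing at each step:
  (z⁴) · z⁻¹ = z³
  (z³) · z⁻⁵ = z⁵
  (z⁵) · z⁵ = z³

Answer: z³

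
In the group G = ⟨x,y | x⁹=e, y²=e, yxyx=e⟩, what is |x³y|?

Compute successive powers until reaching e:
  (x³y)¹ = x³y, (x³y)² = e.
The smallest positive k with (x³y)ᵏ = e is 2.

Answer: 2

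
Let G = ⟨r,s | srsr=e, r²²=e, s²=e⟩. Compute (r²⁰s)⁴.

Compute successive powers of (r²⁰s), reducing at each step:
  (r²⁰s)²: (r²⁰s) · r²⁰ = s;   s · s = e
  (r²⁰s)³: e · r²⁰ = r²⁰;   (r²⁰) · s = r²⁰s
  (r²⁰s)⁴: (r²⁰s) · r²⁰ = s;   s · s = e

Answer: e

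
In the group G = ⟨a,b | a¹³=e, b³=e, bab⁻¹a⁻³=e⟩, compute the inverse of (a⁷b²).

The order of (a⁷b²) is 3 (smallest k with (a⁷b²)ᵏ = e), so (a⁷b²)⁻¹ = (a⁷b²)² = a⁵b.
Check: (a⁷b²) · (a⁵b) → (a⁷b²) · a⁵ = b²;   (b²) · b = e, giving e as required.

Answer: a⁵b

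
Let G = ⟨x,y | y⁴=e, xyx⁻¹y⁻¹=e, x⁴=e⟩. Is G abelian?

Each pair of generators commutes: x·y = xy = y·x. Since the generators pairwise commute, every element of G commutes with every other, so G is abelian.

Answer: Yes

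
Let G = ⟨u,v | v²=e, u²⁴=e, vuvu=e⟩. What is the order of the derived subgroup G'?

G' = [G, G] is generated by all commutators. The generator-pair commutators are: [u, v] = u².
The subgroup they normally generate is {e, u², u⁴, u⁶, u⁸, u¹⁰, u¹², u¹⁴, u¹⁶, u¹⁸, u²⁰, u²²}, of order 12.
Check: |G/G'| = 48/12 = 4 is the order of the abelianisation.

Answer: 12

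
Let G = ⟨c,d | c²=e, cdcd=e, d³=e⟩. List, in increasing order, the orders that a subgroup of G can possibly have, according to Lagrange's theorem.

|G| = 6 = 2 · 3. By Lagrange's theorem the order of any subgroup divides 6; the divisors of 6 are 1, 2, 3, 6.

Answer: 1, 2, 3, 6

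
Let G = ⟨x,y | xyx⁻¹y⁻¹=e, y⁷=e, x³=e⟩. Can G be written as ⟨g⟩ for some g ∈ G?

|G| = 21. The element xy has order 21 (its powers give 21 distinct elements), so ⟨xy⟩ = G and G is cyclic.

Answer: Yes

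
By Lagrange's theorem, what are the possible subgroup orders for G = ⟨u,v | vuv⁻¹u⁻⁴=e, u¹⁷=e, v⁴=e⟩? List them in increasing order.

|G| = 68 = 2² · 17. By Lagrange's theorem the order of any subgroup divides 68; the divisors of 68 are 1, 2, 4, 17, 34, 68.

Answer: 1, 2, 4, 17, 34, 68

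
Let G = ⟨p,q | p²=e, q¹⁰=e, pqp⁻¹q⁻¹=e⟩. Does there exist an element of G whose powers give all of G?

|G| = 20, but the maximum element order in G is 10 < 20. No single element generates all of G, so G is not cyclic.

Answer: No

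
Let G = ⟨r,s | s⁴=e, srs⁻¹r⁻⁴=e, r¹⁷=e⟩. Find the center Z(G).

An element z ∈ Z(G) iff z commutes with every generator.
For example e is central: e·r = r = r·e; e·s = s = s·e.
Whereas r ∉ Z(G) since r·s = rs ≠ r⁴s = s·r.
Checking each of the 68 elements this way gives Z(G) = {e}, of order 1.

Answer: {e}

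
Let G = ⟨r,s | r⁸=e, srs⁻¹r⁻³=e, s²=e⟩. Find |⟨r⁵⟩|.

|⟨r⁵⟩| equals the order of r⁵. Compute successive powers until reaching e:
  (r⁵)¹ = r⁵, (r⁵)² = r², (r⁵)³ = r⁷, (r⁵)⁴ = r⁴, (r⁵)⁵ = r, (r⁵)⁶ = r⁶, (r⁵)⁷ = r³, (r⁵)⁸ = e.
The smallest positive k with (r⁵)ᵏ = e is 8, so |⟨r⁵⟩| = 8.

Answer: 8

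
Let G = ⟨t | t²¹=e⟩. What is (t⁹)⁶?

Compute successive powers of (t⁹), reducing at each step:
  (t⁹)²: (t⁹) · t⁹ = t¹⁸
  (t⁹)³: (t¹⁸) · t⁹ = t⁶
  (t⁹)⁴: (t⁶) · t⁹ = t¹⁵
  (t⁹)⁵: (t¹⁵) · t⁹ = t³
  (t⁹)⁶: (t³) · t⁹ = t¹²

Answer: t¹²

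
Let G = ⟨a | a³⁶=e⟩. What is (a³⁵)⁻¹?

The order of (a³⁵) is 36 (smallest k with (a³⁵)ᵏ = e), so (a³⁵)⁻¹ = (a³⁵)³⁵ = a.
Check: (a³⁵) · a → (a³⁵) · a = e, giving e as required.

Answer: a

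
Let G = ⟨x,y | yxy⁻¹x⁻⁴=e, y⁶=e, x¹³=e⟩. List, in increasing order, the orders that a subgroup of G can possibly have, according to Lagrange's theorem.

|G| = 78 = 2 · 3 · 13. By Lagrange's theorem the order of any subgroup divides 78; the divisors of 78 are 1, 2, 3, 6, 13, 26, 39, 78.

Answer: 1, 2, 3, 6, 13, 26, 39, 78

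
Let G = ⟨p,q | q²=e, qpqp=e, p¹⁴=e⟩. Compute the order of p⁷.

Compute successive powers until reaching e:
  (p⁷)¹ = p⁷, (p⁷)² = e.
The smallest positive k with (p⁷)ᵏ = e is 2.

Answer: 2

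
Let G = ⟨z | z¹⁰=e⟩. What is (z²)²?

Compute successive powers of (z²), reducing at each step:
  (z²)²: (z²) · z² = z⁴

Answer: z⁴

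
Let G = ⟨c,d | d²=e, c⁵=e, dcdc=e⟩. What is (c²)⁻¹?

The order of (c²) is 5 (smallest k with (c²)ᵏ = e), so (c²)⁻¹ = (c²)⁴ = c³.
Check: (c²) · (c³) → (c²) · c³ = e, giving e as required.

Answer: c³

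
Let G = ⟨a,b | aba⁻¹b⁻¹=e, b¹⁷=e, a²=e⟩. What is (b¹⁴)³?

Compute successive powers of (b¹⁴), reducing at each step:
  (b¹⁴)²: (b¹⁴) · b¹⁴ = b¹¹
  (b¹⁴)³: (b¹¹) · b¹⁴ = b⁸

Answer: b⁸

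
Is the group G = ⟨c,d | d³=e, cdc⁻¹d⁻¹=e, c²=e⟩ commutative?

Each pair of generators commutes: c·d = cd = d·c. Since the generators pairwise commute, every element of G commutes with every other, so G is abelian.

Answer: Yes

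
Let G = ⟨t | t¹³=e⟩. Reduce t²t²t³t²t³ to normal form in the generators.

Multiply left to right, reducing at each step:
  (t²) · t² = t⁴
  (t⁴) · t³ = t⁷
  (t⁷) · t² = t⁹
  (t⁹) · t³ = t¹²

Answer: t¹²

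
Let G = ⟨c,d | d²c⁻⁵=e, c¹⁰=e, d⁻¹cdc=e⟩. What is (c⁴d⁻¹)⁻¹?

The order of (c⁴d⁻¹) is 4 (smallest k with (c⁴d⁻¹)ᵏ = e), so (c⁴d⁻¹)⁻¹ = (c⁴d⁻¹)³ = c⁴d.
Check: (c⁴d⁻¹) · (c⁴d) → (c⁴d⁻¹) · c⁴ = d⁻¹;   (d⁻¹) · d = e, giving e as required.

Answer: c⁴d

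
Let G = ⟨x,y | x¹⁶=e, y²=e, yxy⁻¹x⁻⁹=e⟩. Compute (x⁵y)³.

Compute successive powers of (x⁵y), reducing at each step:
  (x⁵y)²: (x⁵y) · x⁵ = x²y;   (x²y) · y = x²
  (x⁵y)³: (x²) · x⁵ = x⁷;   (x⁷) · y = x⁷y

Answer: x⁷y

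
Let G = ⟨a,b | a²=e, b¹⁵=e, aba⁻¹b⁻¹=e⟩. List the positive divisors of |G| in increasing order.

|G| = 30 = 2 · 3 · 5. By Lagrange's theorem the order of any subgroup divides 30; the divisors of 30 are 1, 2, 3, 5, 6, 10, 15, 30.

Answer: 1, 2, 3, 5, 6, 10, 15, 30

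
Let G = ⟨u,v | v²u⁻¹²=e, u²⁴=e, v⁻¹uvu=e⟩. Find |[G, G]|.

G' = [G, G] is generated by all commutators. The generator-pair commutators are: [u, v] = u².
The subgroup they normally generate is {e, u², u⁴, u⁶, u⁸, u¹⁰, u¹², u¹⁴, u¹⁶, u¹⁸, u²⁰, u²²}, of order 12.
Check: |G/G'| = 48/12 = 4 is the order of the abelianisation.

Answer: 12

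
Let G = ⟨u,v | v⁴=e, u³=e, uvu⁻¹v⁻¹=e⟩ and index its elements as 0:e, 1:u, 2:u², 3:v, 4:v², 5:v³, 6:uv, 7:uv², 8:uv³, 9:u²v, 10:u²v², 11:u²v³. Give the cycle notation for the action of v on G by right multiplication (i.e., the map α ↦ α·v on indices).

(0 3 4 5)(1 6 7 8)(2 9 10 11)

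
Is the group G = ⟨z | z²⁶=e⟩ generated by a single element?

|G| = 26. The element z has order 26 (its powers give 26 distinct elements), so ⟨z⟩ = G and G is cyclic.

Answer: Yes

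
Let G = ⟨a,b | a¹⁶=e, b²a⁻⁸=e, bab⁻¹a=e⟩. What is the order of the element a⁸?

Compute successive powers until reaching e:
  (a⁸)¹ = a⁸, (a⁸)² = e.
The smallest positive k with (a⁸)ᵏ = e is 2.

Answer: 2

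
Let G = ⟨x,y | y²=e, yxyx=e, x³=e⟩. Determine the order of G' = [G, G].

G' = [G, G] is generated by all commutators. The generator-pair commutators are: [x, y] = x².
The subgroup they normally generate is {e, x, x²}, of order 3.
Check: |G/G'| = 6/3 = 2 is the order of the abelianisation.

Answer: 3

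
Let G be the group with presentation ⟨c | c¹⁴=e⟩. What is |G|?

G is generated by a single element, so G is cyclic. The relator gives c¹⁴ = e and no smaller power is forced to be e, so the 14 powers {c, e, c², c³, c⁴, c⁵, c⁶, c⁷, c⁸, c⁹, c¹², c¹³, c¹¹, c¹⁰} are distinct. Hence |G| = 14.

Answer: 14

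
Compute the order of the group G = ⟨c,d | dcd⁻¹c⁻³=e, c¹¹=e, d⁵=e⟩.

Enumerate words in the generators, reducing via the relations: the distinct elements are
  {c, d, e, cd, c², c³, c⁴, c⁵, c⁶, c⁷, c⁸, c⁹, d², d³, d⁴, cd², cd³, cd⁴, c²d, c³d, c¹⁰, c⁴d, c⁵d, c⁶d, c⁷d, c⁸d, c⁹d, c²d², c²d³, c²d⁴, c³d², c³d³, c³d⁴, c¹⁰d, c⁴d², c⁴d³, c⁴d⁴, c⁵d², c⁵d³, c⁵d⁴, c⁶d², c⁶d³, c⁶d⁴, c⁷d², c⁷d³, c⁷d⁴, c⁸d², c⁸d³, c⁸d⁴, c⁹d², c⁹d³, c⁹d⁴, c¹⁰d², c¹⁰d³, c¹⁰d⁴}.
No further products give new elements, so |G| = 55.

Answer: 55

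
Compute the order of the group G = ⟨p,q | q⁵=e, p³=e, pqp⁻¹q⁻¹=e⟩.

Enumerate words in the generators, reducing via the relations: the distinct elements are
  {e, p, q, pq, p², q², q³, q⁴, pq², pq³, pq⁴, p²q, p²q², p²q³, p²q⁴}.
No further products give new elements, so |G| = 15.

Answer: 15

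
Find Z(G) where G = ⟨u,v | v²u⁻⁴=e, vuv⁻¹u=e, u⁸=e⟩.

An element z ∈ Z(G) iff z commutes with every generator.
For example u⁴ is central: (u⁴)·u = u⁵ = u·(u⁴); (u⁴)·v = v⁻¹ = v·(u⁴).
Whereas u ∉ Z(G) since u·v = uv ≠ u³v⁻¹ = v·u.
Checking each of the 16 elements this way gives Z(G) = {e, u⁴}, of order 2.

Answer: {e, u⁴}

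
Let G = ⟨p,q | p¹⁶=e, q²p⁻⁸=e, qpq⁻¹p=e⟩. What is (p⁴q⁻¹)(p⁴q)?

Compute (p⁴q⁻¹) · (p⁴q) by multiplying left to right and reducing via the relations at each step:
  (p⁴q⁻¹) · p⁴ = q⁻¹
  (q⁻¹) · q = e

Answer: e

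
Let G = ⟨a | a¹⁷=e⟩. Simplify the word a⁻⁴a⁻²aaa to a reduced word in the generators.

Multiply left to right, reducing at each step:
  (a¹³) · a⁻² = a¹¹
  (a¹¹) · a = a¹²
  (a¹²) · a = a¹³
  (a¹³) · a = a¹⁴

Answer: a¹⁴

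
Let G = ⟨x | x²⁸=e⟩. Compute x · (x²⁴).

Compute x · (x²⁴) by multiplying left to right and reducing via the relations at each step:
  x · x²⁴ = x²⁵

Answer: x²⁵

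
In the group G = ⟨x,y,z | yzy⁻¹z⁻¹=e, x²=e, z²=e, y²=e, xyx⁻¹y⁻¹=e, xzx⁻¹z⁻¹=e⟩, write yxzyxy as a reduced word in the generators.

Multiply left to right, reducing at each step:
  y · x = xy
  (xy) · z = xyz
  (xyz) · y = xz
  (xz) · x = z
  z · y = yz

Answer: yz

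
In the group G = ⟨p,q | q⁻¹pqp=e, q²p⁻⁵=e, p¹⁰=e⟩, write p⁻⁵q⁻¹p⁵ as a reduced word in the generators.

Multiply left to right, reducing at each step:
  (p⁵) · q⁻¹ = q
  q · p⁵ = q⁻¹

Answer: q⁻¹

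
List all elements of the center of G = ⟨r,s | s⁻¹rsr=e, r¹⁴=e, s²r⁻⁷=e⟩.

An element z ∈ Z(G) iff z commutes with every generator.
For example r⁷ is central: (r⁷)·r = r⁸ = r·(r⁷); (r⁷)·s = s⁻¹ = s·(r⁷).
Whereas r ∉ Z(G) since r·s = rs ≠ r⁶s⁻¹ = s·r.
Checking each of the 28 elements this way gives Z(G) = {e, r⁷}, of order 2.

Answer: {e, r⁷}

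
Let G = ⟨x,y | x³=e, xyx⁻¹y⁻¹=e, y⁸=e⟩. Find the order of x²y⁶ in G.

Compute successive powers until reaching e:
  (x²y⁶)¹ = x²y⁶, (x²y⁶)² = xy⁴, (x²y⁶)³ = y², (x²y⁶)⁴ = x², (x²y⁶)⁵ = xy⁶, (x²y⁶)⁶ = y⁴, (x²y⁶)⁷ = x²y², (x²y⁶)⁸ = x, (x²y⁶)⁹ = y⁶, (x²y⁶)¹⁰ = x²y⁴, (x²y⁶)¹¹ = xy², (x²y⁶)¹² = e.
The smallest positive k with (x²y⁶)ᵏ = e is 12.

Answer: 12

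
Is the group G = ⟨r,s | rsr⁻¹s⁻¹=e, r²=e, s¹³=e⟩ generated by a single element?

|G| = 26. The element rs has order 26 (its powers give 26 distinct elements), so ⟨rs⟩ = G and G is cyclic.

Answer: Yes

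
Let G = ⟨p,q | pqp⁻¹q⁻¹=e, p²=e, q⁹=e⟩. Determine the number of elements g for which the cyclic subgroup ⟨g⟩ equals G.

G is cyclic of order 18. An element generates G iff its order is 18, and a cyclic group of order 18 has exactly φ(18) = 6 such elements.

Answer: 6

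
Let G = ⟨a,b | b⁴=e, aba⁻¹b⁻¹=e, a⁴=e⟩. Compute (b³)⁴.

Compute successive powers of (b³), reducing at each step:
  (b³)²: (b³) · b³ = b²
  (b³)³: (b²) · b³ = b
  (b³)⁴: b · b³ = e

Answer: e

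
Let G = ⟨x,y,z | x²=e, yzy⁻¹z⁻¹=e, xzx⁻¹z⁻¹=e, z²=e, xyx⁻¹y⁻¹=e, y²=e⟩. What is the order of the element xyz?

Compute successive powers until reaching e:
  (xyz)¹ = xyz, (xyz)² = e.
The smallest positive k with (xyz)ᵏ = e is 2.

Answer: 2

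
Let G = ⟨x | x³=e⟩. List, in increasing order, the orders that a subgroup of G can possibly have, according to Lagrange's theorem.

|G| = 3 = 3. By Lagrange's theorem the order of any subgroup divides 3; the divisors of 3 are 1, 3.

Answer: 1, 3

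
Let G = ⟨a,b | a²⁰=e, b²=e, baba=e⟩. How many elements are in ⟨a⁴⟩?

|⟨a⁴⟩| equals the order of a⁴. Compute successive powers until reaching e:
  (a⁴)¹ = a⁴, (a⁴)² = a⁸, (a⁴)³ = a¹², (a⁴)⁴ = a¹⁶, (a⁴)⁵ = e.
The smallest positive k with (a⁴)ᵏ = e is 5, so |⟨a⁴⟩| = 5.

Answer: 5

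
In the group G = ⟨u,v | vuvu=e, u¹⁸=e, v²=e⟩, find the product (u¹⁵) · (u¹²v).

Compute (u¹⁵) · (u¹²v) by multiplying left to right and reducing via the relations at each step:
  (u¹⁵) · u¹² = u⁹
  (u⁹) · v = u⁹v

Answer: u⁹v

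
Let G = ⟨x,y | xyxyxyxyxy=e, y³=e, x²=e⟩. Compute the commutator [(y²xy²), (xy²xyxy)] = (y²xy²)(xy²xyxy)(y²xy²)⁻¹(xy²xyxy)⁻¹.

[(y²xy²), (xy²xyxy)] = (y²xy²)·(xy²xyxy)·(y²xy²)⁻¹·(xy²xyxy)⁻¹.
  (y²xy²) · (xy²xyxy) = xyxy²xy
  (xyxy²xy) · (yxy) = xy²xyxy²
  (xy²xyxy²) · (y²xy²xyx) = y²xy²xyxy²

Answer: y²xy²xyxy²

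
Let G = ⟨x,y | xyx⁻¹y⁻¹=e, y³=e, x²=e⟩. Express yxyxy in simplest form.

Multiply left to right, reducing at each step:
  y · x = xy
  (xy) · y = xy²
  (xy²) · x = y²
  (y²) · y = e

Answer: e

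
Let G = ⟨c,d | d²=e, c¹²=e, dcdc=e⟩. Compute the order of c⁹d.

Compute successive powers until reaching e:
  (c⁹d)¹ = c⁹d, (c⁹d)² = e.
The smallest positive k with (c⁹d)ᵏ = e is 2.

Answer: 2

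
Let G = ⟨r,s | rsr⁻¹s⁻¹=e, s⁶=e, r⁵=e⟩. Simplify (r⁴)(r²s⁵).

Compute (r⁴) · (r²s⁵) by multiplying left to right and reducing via the relations at each step:
  (r⁴) · r² = r
  r · s⁵ = rs⁵

Answer: rs⁵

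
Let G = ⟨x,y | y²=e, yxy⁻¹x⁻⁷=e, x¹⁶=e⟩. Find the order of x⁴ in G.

Compute successive powers until reaching e:
  (x⁴)¹ = x⁴, (x⁴)² = x⁸, (x⁴)³ = x¹², (x⁴)⁴ = e.
The smallest positive k with (x⁴)ᵏ = e is 4.

Answer: 4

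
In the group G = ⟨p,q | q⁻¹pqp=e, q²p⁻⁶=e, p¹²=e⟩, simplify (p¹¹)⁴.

Compute successive powers of (p¹¹), reducing at each step:
  (p¹¹)²: (p¹¹) · p¹¹ = p¹⁰
  (p¹¹)³: (p¹⁰) · p¹¹ = p⁹
  (p¹¹)⁴: (p⁹) · p¹¹ = p⁸

Answer: p⁸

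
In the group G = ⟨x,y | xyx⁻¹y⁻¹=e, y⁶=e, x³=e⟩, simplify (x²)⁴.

Compute successive powers of (x²), reducing at each step:
  (x²)²: (x²) · x² = x
  (x²)³: x · x² = e
  (x²)⁴: e · x² = x²

Answer: x²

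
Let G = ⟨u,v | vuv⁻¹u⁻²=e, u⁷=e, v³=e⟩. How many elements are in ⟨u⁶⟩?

|⟨u⁶⟩| equals the order of u⁶. Compute successive powers until reaching e:
  (u⁶)¹ = u⁶, (u⁶)² = u⁵, (u⁶)³ = u⁴, (u⁶)⁴ = u³, (u⁶)⁵ = u², (u⁶)⁶ = u, (u⁶)⁷ = e.
The smallest positive k with (u⁶)ᵏ = e is 7, so |⟨u⁶⟩| = 7.

Answer: 7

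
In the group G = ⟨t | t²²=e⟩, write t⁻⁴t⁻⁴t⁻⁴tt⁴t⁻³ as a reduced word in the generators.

Multiply left to right, reducing at each step:
  (t¹⁸) · t⁻⁴ = t¹⁴
  (t¹⁴) · t⁻⁴ = t¹⁰
  (t¹⁰) · t = t¹¹
  (t¹¹) · t⁴ = t¹⁵
  (t¹⁵) · t⁻³ = t¹²

Answer: t¹²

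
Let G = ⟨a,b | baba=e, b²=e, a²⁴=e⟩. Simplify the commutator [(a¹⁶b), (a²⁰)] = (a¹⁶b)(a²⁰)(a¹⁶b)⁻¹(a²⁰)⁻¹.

[(a¹⁶b), (a²⁰)] = (a¹⁶b)·(a²⁰)·(a¹⁶b)⁻¹·(a²⁰)⁻¹.
  (a¹⁶b) · (a²⁰) = a²⁰b
  (a²⁰b) · (a¹⁶b) = a⁴
  (a⁴) · (a⁴) = a⁸

Answer: a⁸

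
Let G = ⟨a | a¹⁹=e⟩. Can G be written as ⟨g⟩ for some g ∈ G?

|G| = 19. The element a has order 19 (its powers give 19 distinct elements), so ⟨a⟩ = G and G is cyclic.

Answer: Yes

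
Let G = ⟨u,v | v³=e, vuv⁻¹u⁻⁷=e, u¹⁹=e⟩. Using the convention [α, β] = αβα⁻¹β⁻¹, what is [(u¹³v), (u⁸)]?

[(u¹³v), (u⁸)] = (u¹³v)·(u⁸)·(u¹³v)⁻¹·(u⁸)⁻¹.
  (u¹³v) · (u⁸) = u¹²v
  (u¹²v) · (u⁹v²) = u¹⁸
  (u¹⁸) · (u¹¹) = u¹⁰

Answer: u¹⁰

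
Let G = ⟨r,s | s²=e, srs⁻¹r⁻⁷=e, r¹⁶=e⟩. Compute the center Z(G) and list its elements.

An element z ∈ Z(G) iff z commutes with every generator.
For example r⁸ is central: (r⁸)·r = r⁹ = r·(r⁸); (r⁸)·s = r⁸s = s·(r⁸).
Whereas r ∉ Z(G) since r·s = rs ≠ r⁷s = s·r.
Checking each of the 32 elements this way gives Z(G) = {e, r⁸}, of order 2.

Answer: {e, r⁸}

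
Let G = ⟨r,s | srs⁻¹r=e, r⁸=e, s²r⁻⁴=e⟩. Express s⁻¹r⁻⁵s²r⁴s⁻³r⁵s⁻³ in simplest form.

Multiply left to right, reducing at each step:
  (s⁻¹) · r⁻⁵ = rs
  (rs) · s² = rs⁻¹
  (rs⁻¹) · r⁴ = rs
  (rs) · s⁻³ = r⁵
  (r⁵) · r⁵ = r²
  (r²) · s⁻³ = r²s

Answer: r²s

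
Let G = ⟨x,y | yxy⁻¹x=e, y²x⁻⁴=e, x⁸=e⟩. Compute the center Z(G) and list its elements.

An element z ∈ Z(G) iff z commutes with every generator.
For example x⁴ is central: (x⁴)·x = x⁵ = x·(x⁴); (x⁴)·y = y⁻¹ = y·(x⁴).
Whereas x ∉ Z(G) since x·y = xy ≠ x³y⁻¹ = y·x.
Checking each of the 16 elements this way gives Z(G) = {e, x⁴}, of order 2.

Answer: {e, x⁴}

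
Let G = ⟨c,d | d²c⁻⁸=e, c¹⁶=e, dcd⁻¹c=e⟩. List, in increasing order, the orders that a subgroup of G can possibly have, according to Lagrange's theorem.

|G| = 32 = 2⁵. By Lagrange's theorem the order of any subgroup divides 32; the divisors of 32 are 1, 2, 4, 8, 16, 32.

Answer: 1, 2, 4, 8, 16, 32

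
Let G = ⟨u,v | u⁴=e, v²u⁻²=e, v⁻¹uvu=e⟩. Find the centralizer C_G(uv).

⟨uv⟩ ⊆ C_G(uv) since powers of uv commute with uv; so |C_G(uv)| ≥ |⟨uv⟩| = 4.
By orbit–stabilizer, |C_G(uv)| = |G| / |conj. class of uv| = 8 / 2 = 4.
The 4 elements commuting with uv are {e, u², uv, uv⁻¹}.

Answer: {e, u², uv, uv⁻¹}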